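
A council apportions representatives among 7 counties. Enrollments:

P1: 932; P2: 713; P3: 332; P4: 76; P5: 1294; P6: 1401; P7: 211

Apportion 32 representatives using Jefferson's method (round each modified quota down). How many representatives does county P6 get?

9

Standard divisor 4959/32 ≈ 154.969; standard quotas: P1 6.014, P2 4.601, P3 2.142, P4 0.490, P5 8.350, P6 9.041, P7 1.362.
Rounding down gives 6, 4, 2, 0, 8, 9, 1 = 30 seats, so the divisor must be adjusted.
With modified divisor 141: modified quotas P1 6.610, P2 5.057, P3 2.355, P4 0.539, P5 9.177, P6 9.936, P7 1.496.
Rounding down: P1 6, P2 5, P3 2, P4 0, P5 9, P6 9, P7 1 (total 32).
P6 receives 9.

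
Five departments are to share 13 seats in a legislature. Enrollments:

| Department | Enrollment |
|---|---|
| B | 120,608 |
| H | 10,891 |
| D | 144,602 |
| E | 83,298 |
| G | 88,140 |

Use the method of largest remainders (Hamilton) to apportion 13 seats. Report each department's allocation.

Standard divisor: 447539 ÷ 13 ≈ 34426.077.
Standard quotas: B 3.5034, H 0.3164, D 4.2004, E 2.4196, G 2.5603.
Lower quotas: B 3, H 0, D 4, E 2, G 2 (sum 11, leaving 2 seats).
Remainders in descending order: G 0.5603, B 0.5034, E 0.4196, H 0.3164, D 0.2004.
Largest remainders: G, B receive the extra seats.

B=4; H=0; D=4; E=2; G=3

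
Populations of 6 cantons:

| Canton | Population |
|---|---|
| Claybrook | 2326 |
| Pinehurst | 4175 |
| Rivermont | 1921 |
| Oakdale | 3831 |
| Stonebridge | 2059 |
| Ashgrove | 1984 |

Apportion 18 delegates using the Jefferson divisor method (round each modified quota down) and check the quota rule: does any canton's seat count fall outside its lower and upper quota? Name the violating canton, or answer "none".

none

Standard quotas: Claybrook 2.569, Pinehurst 4.612, Rivermont 2.122, Oakdale 4.232, Stonebridge 2.274, Ashgrove 2.191.
Jefferson allocation: Claybrook 3, Pinehurst 5, Rivermont 2, Oakdale 4, Stonebridge 2, Ashgrove 2.
Every allocation lies between the lower and upper quota.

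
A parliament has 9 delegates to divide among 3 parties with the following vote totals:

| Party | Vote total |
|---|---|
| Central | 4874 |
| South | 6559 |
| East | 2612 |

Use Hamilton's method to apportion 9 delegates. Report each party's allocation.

The standard divisor is 14045/9 ≈ 1560.556.
Standard quotas: Central 3.1232, South 4.2030, East 1.6738.
Lower quotas: Central 3, South 4, East 1 (sum 8, leaving 1 seat).
Remainders in descending order: East 0.6738, South 0.2030, Central 0.1232.
The surplus seat goes to East.

Central 3, South 4, East 2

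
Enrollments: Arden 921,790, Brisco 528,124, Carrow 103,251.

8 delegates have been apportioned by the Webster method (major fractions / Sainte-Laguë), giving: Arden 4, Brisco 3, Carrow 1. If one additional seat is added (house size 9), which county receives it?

Priority for the next seat is population ÷ (current seats + 0.5).
Priorities: Arden 204842.222, Brisco 150892.571, Carrow 68834.000.
Highest priority: Arden.

Arden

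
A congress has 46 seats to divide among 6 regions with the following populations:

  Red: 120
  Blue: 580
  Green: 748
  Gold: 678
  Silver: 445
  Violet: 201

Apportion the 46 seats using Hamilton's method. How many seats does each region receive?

Red=2, Blue=10, Green=13, Gold=11, Silver=7, Violet=3

The standard divisor is 2772/46 ≈ 60.261.
Standard quotas: Red 1.991, Blue 9.625, Green 12.413, Gold 11.251, Silver 7.385, Violet 3.335.
Lower quotas: Red 1, Blue 9, Green 12, Gold 11, Silver 7, Violet 3 (sum 43, leaving 3 seats).
Remainders in descending order: Red 0.991, Blue 0.625, Green 0.413, Silver 0.385, Violet 0.335, Gold 0.251.
The surplus seats go to Red, Blue, Green.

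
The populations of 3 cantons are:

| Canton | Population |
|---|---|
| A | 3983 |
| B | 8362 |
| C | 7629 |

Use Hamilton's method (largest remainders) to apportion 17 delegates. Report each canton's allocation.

A: 3, B: 7, C: 7

Standard divisor: 19974 ÷ 17 ≈ 1174.941.
Standard quotas: A 3.3900, B 7.1170, C 6.4931.
Lower quotas: A 3, B 7, C 6 (sum 16, leaving 1 seat).
Remainders in descending order: C 0.4931, A 0.3900, B 0.1170.
Largest remainder: C receives the extra seat.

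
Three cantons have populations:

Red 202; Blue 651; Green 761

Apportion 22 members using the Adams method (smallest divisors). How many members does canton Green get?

10

Standard divisor 1614/22 ≈ 73.364; standard quotas: Red 2.753, Blue 8.874, Green 10.373.
Rounding up gives 3, 9, 11 = 23 seats, so the divisor must be adjusted.
With modified divisor 80: modified quotas Red 2.525, Blue 8.137, Green 9.512.
Rounding up: Red 3, Blue 9, Green 10 (total 22).
Green receives 10.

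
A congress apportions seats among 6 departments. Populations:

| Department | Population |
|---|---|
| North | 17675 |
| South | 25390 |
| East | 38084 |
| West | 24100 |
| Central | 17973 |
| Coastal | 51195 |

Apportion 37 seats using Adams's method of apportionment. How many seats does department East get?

Standard divisor 174417/37 ≈ 4713.973; standard quotas: North 3.749, South 5.386, East 8.079, West 5.112, Central 3.813, Coastal 10.860.
Rounding up gives 4, 6, 9, 6, 4, 11 = 40 seats, so the divisor must be adjusted.
With modified divisor 5100: modified quotas North 3.466, South 4.978, East 7.467, West 4.725, Central 3.524, Coastal 10.038.
Rounding up: North 4, South 5, East 8, West 5, Central 4, Coastal 11 (total 37).
East receives 8.

8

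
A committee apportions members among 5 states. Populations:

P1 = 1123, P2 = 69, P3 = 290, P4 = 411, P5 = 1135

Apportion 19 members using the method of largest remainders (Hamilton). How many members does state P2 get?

Total 3028; standard divisor 3028/19 ≈ 159.368.
Standard quotas: P1 7.047, P2 0.433, P3 1.820, P4 2.579, P5 7.122.
Lower quotas: P1 7, P2 0, P3 1, P4 2, P5 7 (sum 17, leaving 2 seats).
Remainders in descending order: P3 0.820, P4 0.579, P2 0.433, P5 0.122, P1 0.047.
Largest remainders: P3, P4 receive the extra seats.
P2 receives 0.

0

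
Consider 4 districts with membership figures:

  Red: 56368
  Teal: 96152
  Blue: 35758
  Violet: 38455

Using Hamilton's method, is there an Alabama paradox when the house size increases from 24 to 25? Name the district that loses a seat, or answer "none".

none

At 24 seats: Red 6, Teal 10, Blue 4, Violet 4.
At 25 seats: Red 6, Teal 11, Blue 4, Violet 4.
No district's allocation decreased.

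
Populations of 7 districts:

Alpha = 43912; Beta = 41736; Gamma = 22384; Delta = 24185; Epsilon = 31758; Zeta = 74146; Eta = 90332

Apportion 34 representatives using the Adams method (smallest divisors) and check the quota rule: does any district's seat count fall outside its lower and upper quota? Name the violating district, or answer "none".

Standard quotas: Alpha 4.546, Beta 4.320, Gamma 2.317, Delta 2.504, Epsilon 3.287, Zeta 7.675, Eta 9.351.
Adams allocation: Alpha 5, Beta 4, Gamma 3, Delta 3, Epsilon 3, Zeta 7, Eta 9.
Every allocation lies between the lower and upper quota.

none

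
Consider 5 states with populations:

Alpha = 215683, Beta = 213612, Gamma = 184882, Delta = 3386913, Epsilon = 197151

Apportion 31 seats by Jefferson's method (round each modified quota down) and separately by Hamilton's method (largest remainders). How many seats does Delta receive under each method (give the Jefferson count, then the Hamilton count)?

27 and 25

Jefferson: Alpha 1, Beta 1, Gamma 1, Delta 27, Epsilon 1.
Hamilton: Alpha 2, Beta 2, Gamma 1, Delta 25, Epsilon 1.
Delta gets 27 under Jefferson and 25 under Hamilton.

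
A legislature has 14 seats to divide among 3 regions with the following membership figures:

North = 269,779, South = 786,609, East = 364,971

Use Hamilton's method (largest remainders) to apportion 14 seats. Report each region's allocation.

North 3, South 8, East 3

Total 1421359; standard divisor 1421359/14 ≈ 101525.643.
Standard quotas: North 2.6572, South 7.7479, East 3.5949.
Lower quotas: North 2, South 7, East 3 (sum 12, leaving 2 seats).
Remainders in descending order: South 0.7479, North 0.6572, East 0.5949.
Largest remainders: South, North receive the extra seats.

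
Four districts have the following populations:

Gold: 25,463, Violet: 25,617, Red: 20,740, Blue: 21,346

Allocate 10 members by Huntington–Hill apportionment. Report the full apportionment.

Gold 3, Violet 3, Red 2, Blue 2

With divisor 9555: modified quotas Gold 2.665, Violet 2.681, Red 2.171, Blue 2.234.
Geometric-mean thresholds: Gold √(2·3)=2.449, Violet √(2·3)=2.449, Red √(2·3)=2.449, Blue √(2·3)=2.449.
Each quota rounded against its threshold gives Gold 3, Violet 3, Red 2, Blue 2 (total 10).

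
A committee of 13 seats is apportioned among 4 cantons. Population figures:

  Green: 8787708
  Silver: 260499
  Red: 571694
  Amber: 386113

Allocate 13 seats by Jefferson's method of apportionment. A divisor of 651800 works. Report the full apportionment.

Green: 13; Silver: 0; Red: 0; Amber: 0

With modified divisor 651800: modified quotas Green 13.482, Silver 0.400, Red 0.877, Amber 0.592.
Rounding down: Green 13, Silver 0, Red 0, Amber 0 (total 13).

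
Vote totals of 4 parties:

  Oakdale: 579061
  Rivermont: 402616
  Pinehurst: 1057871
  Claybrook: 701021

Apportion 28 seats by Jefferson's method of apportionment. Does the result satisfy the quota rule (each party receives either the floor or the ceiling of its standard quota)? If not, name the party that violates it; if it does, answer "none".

none

Standard quotas: Oakdale 5.916, Rivermont 4.113, Pinehurst 10.808, Claybrook 7.162.
Jefferson allocation: Oakdale 6, Rivermont 4, Pinehurst 11, Claybrook 7.
Every allocation lies between the lower and upper quota.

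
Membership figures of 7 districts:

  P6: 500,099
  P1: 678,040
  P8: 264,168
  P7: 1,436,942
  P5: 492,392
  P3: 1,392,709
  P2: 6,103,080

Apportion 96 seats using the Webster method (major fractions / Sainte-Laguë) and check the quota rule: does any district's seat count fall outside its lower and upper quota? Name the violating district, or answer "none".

P2

Standard quotas: P6 4.418, P1 5.990, P8 2.334, P7 12.694, P5 4.350, P3 12.303, P2 53.913.
Webster allocation: P6 4, P1 6, P8 2, P7 13, P5 4, P3 12, P2 55.
P2 has quota 53.913 (lower 53, upper 54) but receives 55 — outside the quota interval.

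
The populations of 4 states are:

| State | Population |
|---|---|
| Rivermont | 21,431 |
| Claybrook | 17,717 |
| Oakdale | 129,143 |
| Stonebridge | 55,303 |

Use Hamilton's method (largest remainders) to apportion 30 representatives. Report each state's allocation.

Rivermont 3, Claybrook 2, Oakdale 17, Stonebridge 8

The standard divisor is 223594/30 ≈ 7453.133.
Standard quotas: Rivermont 2.8754, Claybrook 2.3771, Oakdale 17.3273, Stonebridge 7.4201.
Lower quotas: Rivermont 2, Claybrook 2, Oakdale 17, Stonebridge 7 (sum 28, leaving 2 seats).
Remainders in descending order: Rivermont 0.8754, Stonebridge 0.4201, Claybrook 0.3771, Oakdale 0.3273.
Largest remainders: Rivermont, Stonebridge receive the extra seats.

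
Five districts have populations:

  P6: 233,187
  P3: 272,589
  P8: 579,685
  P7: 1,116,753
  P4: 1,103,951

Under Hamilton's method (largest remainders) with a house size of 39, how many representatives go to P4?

13

Total 3306165; standard divisor 3306165/39 ≈ 84773.462.
Standard quotas: P6 2.7507, P3 3.2155, P8 6.8380, P7 13.1734, P4 13.0224.
Lower quotas: P6 2, P3 3, P8 6, P7 13, P4 13 (sum 37, leaving 2 seats).
Remainders in descending order: P8 0.8380, P6 0.7507, P3 0.2155, P7 0.1734, P4 0.0224.
The surplus seats go to P8, P6.
P4 receives 13.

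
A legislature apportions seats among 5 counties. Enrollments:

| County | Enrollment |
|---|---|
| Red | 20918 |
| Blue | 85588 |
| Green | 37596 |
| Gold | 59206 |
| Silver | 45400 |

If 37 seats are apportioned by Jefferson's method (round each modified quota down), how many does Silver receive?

Standard divisor 248708/37 ≈ 6721.838; standard quotas: Red 3.112, Blue 12.733, Green 5.593, Gold 8.808, Silver 6.754.
Rounding down gives 3, 12, 5, 8, 6 = 34 seats, so the divisor must be adjusted.
With modified divisor 6400: modified quotas Red 3.268, Blue 13.373, Green 5.874, Gold 9.251, Silver 7.094.
Rounding down: Red 3, Blue 13, Green 5, Gold 9, Silver 7 (total 37).
Silver receives 7.

7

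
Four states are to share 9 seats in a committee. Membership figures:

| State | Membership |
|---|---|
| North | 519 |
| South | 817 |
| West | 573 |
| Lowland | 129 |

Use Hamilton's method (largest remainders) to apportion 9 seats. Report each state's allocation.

North 2, South 4, West 2, Lowland 1

Total 2038; standard divisor 2038/9 ≈ 226.444.
Standard quotas: North 2.292, South 3.608, West 2.530, Lowland 0.570.
Lower quotas: North 2, South 3, West 2, Lowland 0 (sum 7, leaving 2 seats).
Remainders in descending order: South 0.608, Lowland 0.570, West 0.530, North 0.292.
The surplus seats go to South, Lowland.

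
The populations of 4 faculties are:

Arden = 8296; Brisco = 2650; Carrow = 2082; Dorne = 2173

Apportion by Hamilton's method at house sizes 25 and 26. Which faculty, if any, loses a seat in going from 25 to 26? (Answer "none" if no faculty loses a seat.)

none

At 25 seats: Arden 14, Brisco 4, Carrow 3, Dorne 4.
At 26 seats: Arden 14, Brisco 4, Carrow 4, Dorne 4.
No faculty's allocation decreased.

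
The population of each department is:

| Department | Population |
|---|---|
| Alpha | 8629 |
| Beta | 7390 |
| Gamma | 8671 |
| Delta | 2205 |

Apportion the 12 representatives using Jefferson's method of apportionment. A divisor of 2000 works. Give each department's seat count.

Alpha: 4; Beta: 3; Gamma: 4; Delta: 1

With modified divisor 2000: modified quotas Alpha 4.314, Beta 3.695, Gamma 4.335, Delta 1.103.
Rounding down: Alpha 4, Beta 3, Gamma 4, Delta 1 (total 12).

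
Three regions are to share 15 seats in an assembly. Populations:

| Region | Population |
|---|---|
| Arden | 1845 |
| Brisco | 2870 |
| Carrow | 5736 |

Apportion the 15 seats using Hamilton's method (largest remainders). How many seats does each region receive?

Arden 3; Brisco 4; Carrow 8

Total 10451; standard divisor 10451/15 ≈ 696.733.
Standard quotas: Arden 2.6481, Brisco 4.1192, Carrow 8.2327.
Lower quotas: Arden 2, Brisco 4, Carrow 8 (sum 14, leaving 1 seat).
Remainders in descending order: Arden 0.6481, Carrow 0.2327, Brisco 0.1192.
Largest remainder: Arden receives the extra seat.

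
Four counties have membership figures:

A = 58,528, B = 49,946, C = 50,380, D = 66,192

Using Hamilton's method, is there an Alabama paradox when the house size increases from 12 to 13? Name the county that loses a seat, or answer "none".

At 12 seats: A 3, B 3, C 3, D 3.
At 13 seats: A 3, B 3, C 3, D 4.
No county's allocation decreased.

none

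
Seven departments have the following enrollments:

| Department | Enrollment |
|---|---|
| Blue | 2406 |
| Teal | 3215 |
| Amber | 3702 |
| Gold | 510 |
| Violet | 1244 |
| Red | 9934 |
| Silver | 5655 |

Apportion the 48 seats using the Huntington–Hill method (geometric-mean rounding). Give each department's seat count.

Blue 4, Teal 6, Amber 7, Gold 1, Violet 2, Red 18, Silver 10

With divisor 554: modified quotas Blue 4.343, Teal 5.803, Amber 6.682, Gold 0.921, Violet 2.245, Red 17.931, Silver 10.208.
Geometric-mean thresholds: Blue √(4·5)=4.472, Teal √(5·6)=5.477, Amber √(6·7)=6.481, Gold (min 1), Violet √(2·3)=2.449, Red √(17·18)=17.493, Silver √(10·11)=10.488.
Each quota rounded against its threshold gives Blue 4, Teal 6, Amber 7, Gold 1, Violet 2, Red 18, Silver 10 (total 48).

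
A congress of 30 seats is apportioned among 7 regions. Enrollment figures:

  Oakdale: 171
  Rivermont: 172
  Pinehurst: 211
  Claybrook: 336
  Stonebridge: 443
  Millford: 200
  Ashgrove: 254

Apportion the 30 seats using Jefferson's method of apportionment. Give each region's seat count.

Standard divisor 1787/30 ≈ 59.567; standard quotas: Oakdale 2.871, Rivermont 2.888, Pinehurst 3.542, Claybrook 5.641, Stonebridge 7.437, Millford 3.358, Ashgrove 4.264.
Rounding down gives 2, 2, 3, 5, 7, 3, 4 = 26 seats, so the divisor must be adjusted.
With modified divisor 54: modified quotas Oakdale 3.167, Rivermont 3.185, Pinehurst 3.907, Claybrook 6.222, Stonebridge 8.204, Millford 3.704, Ashgrove 4.704.
Rounding down: Oakdale 3, Rivermont 3, Pinehurst 3, Claybrook 6, Stonebridge 8, Millford 3, Ashgrove 4 (total 30).

Oakdale=3, Rivermont=3, Pinehurst=3, Claybrook=6, Stonebridge=8, Millford=3, Ashgrove=4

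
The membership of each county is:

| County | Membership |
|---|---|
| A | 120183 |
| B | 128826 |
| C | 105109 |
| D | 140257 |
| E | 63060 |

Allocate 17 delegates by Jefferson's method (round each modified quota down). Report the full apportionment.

Standard divisor 557435/17 ≈ 32790.294; standard quotas: A 3.665, B 3.929, C 3.205, D 4.277, E 1.923.
Rounding down gives 3, 3, 3, 4, 1 = 14 seats, so the divisor must be adjusted.
With modified divisor 29000: modified quotas A 4.144, B 4.442, C 3.624, D 4.836, E 2.174.
Rounding down: A 4, B 4, C 3, D 4, E 2 (total 17).

A 4, B 4, C 3, D 4, E 2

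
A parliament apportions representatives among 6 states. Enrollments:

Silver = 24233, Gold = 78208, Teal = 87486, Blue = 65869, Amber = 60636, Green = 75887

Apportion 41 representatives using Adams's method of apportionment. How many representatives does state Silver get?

3

Standard divisor 392319/41 ≈ 9568.756; standard quotas: Silver 2.533, Gold 8.173, Teal 9.143, Blue 6.884, Amber 6.337, Green 7.931.
Rounding up gives 3, 9, 10, 7, 7, 8 = 44 seats, so the divisor must be adjusted.
With modified divisor 10500: modified quotas Silver 2.308, Gold 7.448, Teal 8.332, Blue 6.273, Amber 5.775, Green 7.227.
Rounding up: Silver 3, Gold 8, Teal 9, Blue 7, Amber 6, Green 8 (total 41).
Silver receives 3.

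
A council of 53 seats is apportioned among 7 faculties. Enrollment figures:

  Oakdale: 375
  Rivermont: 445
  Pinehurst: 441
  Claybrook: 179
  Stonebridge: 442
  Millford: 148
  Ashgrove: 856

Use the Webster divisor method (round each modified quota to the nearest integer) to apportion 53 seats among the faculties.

Oakdale 7; Rivermont 8; Pinehurst 8; Claybrook 3; Stonebridge 8; Millford 3; Ashgrove 16

Standard divisor 2886/53 ≈ 54.453; standard quotas: Oakdale 6.887, Rivermont 8.172, Pinehurst 8.099, Claybrook 3.287, Stonebridge 8.117, Millford 2.718, Ashgrove 15.720.
Rounding to the nearest integer gives Oakdale 7, Rivermont 8, Pinehurst 8, Claybrook 3, Stonebridge 8, Millford 3, Ashgrove 16 — total 53, matching the house size, so no adjustment is needed.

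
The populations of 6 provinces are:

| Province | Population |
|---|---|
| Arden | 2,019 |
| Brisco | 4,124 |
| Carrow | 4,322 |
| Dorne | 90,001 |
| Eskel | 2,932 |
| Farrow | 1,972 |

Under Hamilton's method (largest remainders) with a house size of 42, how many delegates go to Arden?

Total 105370; standard divisor 105370/42 ≈ 2508.81.
Standard quotas: Arden 0.8048, Brisco 1.6438, Carrow 1.7227, Dorne 35.8740, Eskel 1.1687, Farrow 0.7860.
Lower quotas: Arden 0, Brisco 1, Carrow 1, Dorne 35, Eskel 1, Farrow 0 (sum 38, leaving 4 seats).
Remainders in descending order: Dorne 0.8740, Arden 0.8048, Farrow 0.7860, Carrow 0.7227, Brisco 0.6438, Eskel 0.1687.
Largest remainders: Dorne, Arden, Farrow, Carrow receive the extra seats.
Arden receives 1.

1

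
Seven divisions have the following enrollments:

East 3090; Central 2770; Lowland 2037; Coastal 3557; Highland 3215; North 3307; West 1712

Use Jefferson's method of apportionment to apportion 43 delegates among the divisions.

Standard divisor 19688/43 ≈ 457.86; standard quotas: East 6.749, Central 6.050, Lowland 4.449, Coastal 7.769, Highland 7.022, North 7.223, West 3.739.
Rounding down gives 6, 6, 4, 7, 7, 7, 3 = 40 seats, so the divisor must be adjusted.
With modified divisor 420: modified quotas East 7.357, Central 6.595, Lowland 4.850, Coastal 8.469, Highland 7.655, North 7.874, West 4.076.
Rounding down: East 7, Central 6, Lowland 4, Coastal 8, Highland 7, North 7, West 4 (total 43).

East=7; Central=6; Lowland=4; Coastal=8; Highland=7; North=7; West=4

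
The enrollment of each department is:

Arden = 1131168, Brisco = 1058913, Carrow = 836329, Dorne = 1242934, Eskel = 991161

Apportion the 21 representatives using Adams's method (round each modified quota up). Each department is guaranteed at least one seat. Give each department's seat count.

Arden 5, Brisco 4, Carrow 3, Dorne 5, Eskel 4

Standard divisor 5260505/21 ≈ 250500.238; standard quotas: Arden 4.516, Brisco 4.227, Carrow 3.339, Dorne 4.962, Eskel 3.957.
Rounding up gives 5, 5, 4, 5, 4 = 23 seats, so the divisor must be adjusted.
With modified divisor 280800: modified quotas Arden 4.028, Brisco 3.771, Carrow 2.978, Dorne 4.426, Eskel 3.530.
Rounding up: Arden 5, Brisco 4, Carrow 3, Dorne 5, Eskel 4 (total 21).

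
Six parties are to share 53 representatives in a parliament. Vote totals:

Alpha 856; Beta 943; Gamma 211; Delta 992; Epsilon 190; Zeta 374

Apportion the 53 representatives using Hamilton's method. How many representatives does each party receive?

The standard divisor is 3566/53 ≈ 67.283.
Standard quotas: Alpha 12.722, Beta 14.015, Gamma 3.136, Delta 14.744, Epsilon 2.824, Zeta 5.559.
Lower quotas: Alpha 12, Beta 14, Gamma 3, Delta 14, Epsilon 2, Zeta 5 (sum 50, leaving 3 seats).
Remainders in descending order: Epsilon 0.824, Delta 0.744, Alpha 0.722, Zeta 0.559, Gamma 0.136, Beta 0.015.
Largest remainders: Epsilon, Delta, Alpha receive the extra seats.

Alpha 13, Beta 14, Gamma 3, Delta 15, Epsilon 3, Zeta 5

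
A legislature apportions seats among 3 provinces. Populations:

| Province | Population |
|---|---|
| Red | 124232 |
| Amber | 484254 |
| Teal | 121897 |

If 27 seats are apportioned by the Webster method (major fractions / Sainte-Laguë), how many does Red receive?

Standard divisor 730383/27 ≈ 27051.222; standard quotas: Red 4.592, Amber 17.901, Teal 4.506.
Rounding to the nearest integer gives 5, 18, 5 = 28 seats, so the divisor must be adjusted.
With modified divisor 27300: modified quotas Red 4.551, Amber 17.738, Teal 4.465.
Rounding to the nearest integer: Red 5, Amber 18, Teal 4 (total 27).
Red receives 5.

5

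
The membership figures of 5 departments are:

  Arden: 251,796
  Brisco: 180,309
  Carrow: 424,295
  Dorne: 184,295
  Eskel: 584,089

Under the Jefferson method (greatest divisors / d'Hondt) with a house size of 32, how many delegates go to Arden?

Standard divisor 1624784/32 ≈ 50774.5; standard quotas: Arden 4.959, Brisco 3.551, Carrow 8.356, Dorne 3.630, Eskel 11.504.
Rounding down gives 4, 3, 8, 3, 11 = 29 seats, so the divisor must be adjusted.
With modified divisor 46600: modified quotas Arden 5.403, Brisco 3.869, Carrow 9.105, Dorne 3.955, Eskel 12.534.
Rounding down: Arden 5, Brisco 3, Carrow 9, Dorne 3, Eskel 12 (total 32).
Arden receives 5.

5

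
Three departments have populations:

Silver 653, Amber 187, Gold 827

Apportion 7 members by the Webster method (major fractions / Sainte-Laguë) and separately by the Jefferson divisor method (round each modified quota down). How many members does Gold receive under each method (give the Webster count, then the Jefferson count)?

3 and 4

Webster: Silver 3, Amber 1, Gold 3.
Jefferson: Silver 3, Amber 0, Gold 4.
Gold gets 3 under Webster and 4 under Jefferson.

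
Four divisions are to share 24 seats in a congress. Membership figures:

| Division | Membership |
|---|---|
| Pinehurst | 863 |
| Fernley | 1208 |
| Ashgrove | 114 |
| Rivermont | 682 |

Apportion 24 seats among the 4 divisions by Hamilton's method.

Pinehurst=7, Fernley=10, Ashgrove=1, Rivermont=6

The standard divisor is 2867/24 ≈ 119.458.
Standard quotas: Pinehurst 7.224, Fernley 10.112, Ashgrove 0.954, Rivermont 5.709.
Lower quotas: Pinehurst 7, Fernley 10, Ashgrove 0, Rivermont 5 (sum 22, leaving 2 seats).
Remainders in descending order: Ashgrove 0.954, Rivermont 0.709, Pinehurst 0.224, Fernley 0.112.
Largest remainders: Ashgrove, Rivermont receive the extra seats.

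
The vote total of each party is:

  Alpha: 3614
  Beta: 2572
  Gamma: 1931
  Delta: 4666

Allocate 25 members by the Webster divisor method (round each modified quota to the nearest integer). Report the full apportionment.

Alpha=7, Beta=5, Gamma=4, Delta=9

Standard divisor 12783/25 ≈ 511.32; standard quotas: Alpha 7.068, Beta 5.030, Gamma 3.777, Delta 9.125.
Rounding to the nearest integer gives Alpha 7, Beta 5, Gamma 4, Delta 9 — total 25, matching the house size, so no adjustment is needed.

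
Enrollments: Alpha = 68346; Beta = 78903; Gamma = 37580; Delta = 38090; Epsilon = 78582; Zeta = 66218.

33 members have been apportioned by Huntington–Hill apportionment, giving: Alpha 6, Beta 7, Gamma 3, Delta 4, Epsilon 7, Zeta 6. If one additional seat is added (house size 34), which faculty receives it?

Priority for the next seat is population ÷ (√(s·(s+1))).
Priorities: Alpha 10546.017, Beta 10543.857, Gamma 10848.412, Delta 8517.183, Epsilon 10500.961, Zeta 10217.659.
Highest priority: Gamma.

Gamma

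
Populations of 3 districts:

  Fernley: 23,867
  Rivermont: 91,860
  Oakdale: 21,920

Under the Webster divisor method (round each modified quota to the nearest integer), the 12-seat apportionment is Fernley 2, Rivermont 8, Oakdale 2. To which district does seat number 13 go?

Rivermont

Priority for the next seat is population ÷ (current seats + 0.5).
Priorities: Fernley 9546.800, Rivermont 10807.059, Oakdale 8768.000.
Highest priority: Rivermont.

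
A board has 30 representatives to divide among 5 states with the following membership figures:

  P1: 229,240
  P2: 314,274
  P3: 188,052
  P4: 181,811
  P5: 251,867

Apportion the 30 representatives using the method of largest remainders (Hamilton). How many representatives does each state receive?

P1: 6; P2: 8; P3: 5; P4: 5; P5: 6

Total 1165244; standard divisor 1165244/30 ≈ 38841.467.
Standard quotas: P1 5.9019, P2 8.0912, P3 4.8415, P4 4.6808, P5 6.4845.
Lower quotas: P1 5, P2 8, P3 4, P4 4, P5 6 (sum 27, leaving 3 seats).
Remainders in descending order: P1 0.9019, P3 0.8415, P4 0.6808, P5 0.4845, P2 0.0912.
Largest remainders: P1, P3, P4 receive the extra seats.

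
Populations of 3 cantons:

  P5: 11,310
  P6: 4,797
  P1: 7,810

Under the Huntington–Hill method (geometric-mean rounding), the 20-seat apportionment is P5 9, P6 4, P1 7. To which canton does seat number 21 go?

P5

Priority for the next seat is population ÷ (√(s·(s+1))).
Priorities: P5 1192.179, P6 1072.642, P1 1043.655.
Highest priority: P5.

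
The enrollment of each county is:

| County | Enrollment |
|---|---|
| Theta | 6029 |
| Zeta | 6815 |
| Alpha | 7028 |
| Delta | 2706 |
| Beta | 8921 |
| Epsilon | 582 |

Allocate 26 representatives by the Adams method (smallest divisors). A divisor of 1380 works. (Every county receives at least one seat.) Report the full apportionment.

Theta: 5, Zeta: 5, Alpha: 6, Delta: 2, Beta: 7, Epsilon: 1

With modified divisor 1380: modified quotas Theta 4.369, Zeta 4.938, Alpha 5.093, Delta 1.961, Beta 6.464, Epsilon 0.422.
Rounding up: Theta 5, Zeta 5, Alpha 6, Delta 2, Beta 7, Epsilon 1 (total 26).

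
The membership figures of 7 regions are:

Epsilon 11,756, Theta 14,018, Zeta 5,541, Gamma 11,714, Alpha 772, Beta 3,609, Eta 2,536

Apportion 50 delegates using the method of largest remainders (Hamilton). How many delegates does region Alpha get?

1

The standard divisor is 49946/50 ≈ 998.92.
Standard quotas: Epsilon 11.7687, Theta 14.0332, Zeta 5.5470, Gamma 11.7267, Alpha 0.7728, Beta 3.6129, Eta 2.5387.
Lower quotas: Epsilon 11, Theta 14, Zeta 5, Gamma 11, Alpha 0, Beta 3, Eta 2 (sum 46, leaving 4 seats).
Remainders in descending order: Alpha 0.7728, Epsilon 0.7687, Gamma 0.7267, Beta 0.6129, Zeta 0.5470, Eta 0.5387, Theta 0.0332.
The surplus seats go to Alpha, Epsilon, Gamma, Beta.
Alpha receives 1.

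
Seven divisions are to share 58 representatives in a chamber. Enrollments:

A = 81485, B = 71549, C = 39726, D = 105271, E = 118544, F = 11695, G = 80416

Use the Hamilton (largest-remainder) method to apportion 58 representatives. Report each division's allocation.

Standard divisor: 508686 ÷ 58 ≈ 8770.448.
Standard quotas: A 9.2909, B 8.1580, C 4.5295, D 12.0029, E 13.5163, F 1.3335, G 9.1690.
Lower quotas: A 9, B 8, C 4, D 12, E 13, F 1, G 9 (sum 56, leaving 2 seats).
Remainders in descending order: C 0.5295, E 0.5163, F 0.3335, A 0.2909, G 0.1690, B 0.1580, D 0.0029.
Largest remainders: C, E receive the extra seats.

A 9, B 8, C 5, D 12, E 14, F 1, G 9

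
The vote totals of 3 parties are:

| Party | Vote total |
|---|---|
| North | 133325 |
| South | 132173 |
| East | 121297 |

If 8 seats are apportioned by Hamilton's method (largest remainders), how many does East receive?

Standard divisor: 386795 ÷ 8 ≈ 48349.375.
Standard quotas: North 2.7575, South 2.7337, East 2.5088.
Lower quotas: North 2, South 2, East 2 (sum 6, leaving 2 seats).
Remainders in descending order: North 0.7575, South 0.7337, East 0.5088.
Largest remainders: North, South receive the extra seats.
East receives 2.

2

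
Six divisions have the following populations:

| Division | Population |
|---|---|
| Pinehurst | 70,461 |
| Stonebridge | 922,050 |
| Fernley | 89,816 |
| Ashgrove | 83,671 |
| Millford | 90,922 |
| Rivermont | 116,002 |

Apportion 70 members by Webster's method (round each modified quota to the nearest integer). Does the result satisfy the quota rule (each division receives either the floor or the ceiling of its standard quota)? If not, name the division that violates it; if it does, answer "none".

Standard quotas: Pinehurst 3.593, Stonebridge 47.012, Fernley 4.579, Ashgrove 4.266, Millford 4.636, Rivermont 5.914.
Webster allocation: Pinehurst 4, Stonebridge 46, Fernley 5, Ashgrove 4, Millford 5, Rivermont 6.
Stonebridge has quota 47.012 (lower 47, upper 48) but receives 46 — outside the quota interval.

Stonebridge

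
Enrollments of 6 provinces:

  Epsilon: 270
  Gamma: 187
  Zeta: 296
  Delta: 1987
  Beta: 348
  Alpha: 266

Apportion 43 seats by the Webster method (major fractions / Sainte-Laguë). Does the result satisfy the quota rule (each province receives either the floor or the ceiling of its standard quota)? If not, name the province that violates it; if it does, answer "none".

Standard quotas: Epsilon 3.462, Gamma 2.397, Zeta 3.795, Delta 25.474, Beta 4.462, Alpha 3.410.
Webster allocation: Epsilon 3, Gamma 2, Zeta 4, Delta 26, Beta 5, Alpha 3.
Every allocation lies between the lower and upper quota.

none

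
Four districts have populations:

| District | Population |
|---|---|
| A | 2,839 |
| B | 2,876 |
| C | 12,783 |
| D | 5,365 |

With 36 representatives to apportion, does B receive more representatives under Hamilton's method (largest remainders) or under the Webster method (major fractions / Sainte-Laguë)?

Hamilton

Hamilton: A 4, B 5, C 19, D 8.
Webster: A 4, B 4, C 20, D 8.
B gets 5 under Hamilton and 4 under Webster.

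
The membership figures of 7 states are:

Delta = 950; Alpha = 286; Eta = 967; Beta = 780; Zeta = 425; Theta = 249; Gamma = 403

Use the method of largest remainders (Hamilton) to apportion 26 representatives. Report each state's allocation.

Delta: 6, Alpha: 2, Eta: 6, Beta: 5, Zeta: 3, Theta: 2, Gamma: 2

Standard divisor: 4060 ÷ 26 ≈ 156.154.
Standard quotas: Delta 6.084, Alpha 1.832, Eta 6.193, Beta 4.995, Zeta 2.722, Theta 1.595, Gamma 2.581.
Lower quotas: Delta 6, Alpha 1, Eta 6, Beta 4, Zeta 2, Theta 1, Gamma 2 (sum 22, leaving 4 seats).
Remainders in descending order: Beta 0.995, Alpha 0.832, Zeta 0.722, Theta 0.595, Gamma 0.581, Eta 0.193, Delta 0.084.
Largest remainders: Beta, Alpha, Zeta, Theta receive the extra seats.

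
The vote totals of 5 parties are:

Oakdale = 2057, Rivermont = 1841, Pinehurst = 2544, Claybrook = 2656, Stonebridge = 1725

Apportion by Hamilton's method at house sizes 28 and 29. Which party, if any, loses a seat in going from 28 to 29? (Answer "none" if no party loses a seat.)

none

At 28 seats: Oakdale 5, Rivermont 5, Pinehurst 7, Claybrook 7, Stonebridge 4.
At 29 seats: Oakdale 5, Rivermont 5, Pinehurst 7, Claybrook 7, Stonebridge 5.
No party's allocation decreased.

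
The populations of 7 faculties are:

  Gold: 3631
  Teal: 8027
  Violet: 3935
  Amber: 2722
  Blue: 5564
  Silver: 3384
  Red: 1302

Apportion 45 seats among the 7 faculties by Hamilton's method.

Gold 6; Teal 13; Violet 6; Amber 4; Blue 9; Silver 5; Red 2

Standard divisor: 28565 ÷ 45 ≈ 634.778.
Standard quotas: Gold 5.7201, Teal 12.6454, Violet 6.1990, Amber 4.2881, Blue 8.7653, Silver 5.3310, Red 2.0511.
Lower quotas: Gold 5, Teal 12, Violet 6, Amber 4, Blue 8, Silver 5, Red 2 (sum 42, leaving 3 seats).
Remainders in descending order: Blue 0.7653, Gold 0.7201, Teal 0.6454, Silver 0.3310, Amber 0.2881, Violet 0.1990, Red 0.0511.
Largest remainders: Blue, Gold, Teal receive the extra seats.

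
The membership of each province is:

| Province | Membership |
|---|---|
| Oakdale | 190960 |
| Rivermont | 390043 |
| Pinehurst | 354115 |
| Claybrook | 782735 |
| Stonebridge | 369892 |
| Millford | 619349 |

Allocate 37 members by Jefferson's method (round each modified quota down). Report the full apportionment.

Oakdale 2, Rivermont 5, Pinehurst 5, Claybrook 11, Stonebridge 5, Millford 9

Standard divisor 2707094/37 ≈ 73164.703; standard quotas: Oakdale 2.610, Rivermont 5.331, Pinehurst 4.840, Claybrook 10.698, Stonebridge 5.056, Millford 8.465.
Rounding down gives 2, 5, 4, 10, 5, 8 = 34 seats, so the divisor must be adjusted.
With modified divisor 67000: modified quotas Oakdale 2.850, Rivermont 5.822, Pinehurst 5.285, Claybrook 11.683, Stonebridge 5.521, Millford 9.244.
Rounding down: Oakdale 2, Rivermont 5, Pinehurst 5, Claybrook 11, Stonebridge 5, Millford 9 (total 37).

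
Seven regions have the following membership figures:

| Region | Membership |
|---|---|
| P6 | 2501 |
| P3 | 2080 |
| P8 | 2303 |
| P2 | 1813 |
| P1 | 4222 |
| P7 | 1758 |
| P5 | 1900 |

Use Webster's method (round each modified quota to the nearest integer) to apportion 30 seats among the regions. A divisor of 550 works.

P6 5, P3 4, P8 4, P2 3, P1 8, P7 3, P5 3

With modified divisor 550: modified quotas P6 4.547, P3 3.782, P8 4.187, P2 3.296, P1 7.676, P7 3.196, P5 3.455.
Rounding to the nearest integer: P6 5, P3 4, P8 4, P2 3, P1 8, P7 3, P5 3 (total 30).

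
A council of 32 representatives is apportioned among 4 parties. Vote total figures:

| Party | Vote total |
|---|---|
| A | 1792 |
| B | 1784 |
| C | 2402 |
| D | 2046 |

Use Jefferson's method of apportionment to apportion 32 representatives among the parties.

Standard divisor 8024/32 ≈ 250.75; standard quotas: A 7.147, B 7.115, C 9.579, D 8.160.
Rounding down gives 7, 7, 9, 8 = 31 seats, so the divisor must be adjusted.
With modified divisor 230: modified quotas A 7.791, B 7.757, C 10.443, D 8.896.
Rounding down: A 7, B 7, C 10, D 8 (total 32).

A: 7; B: 7; C: 10; D: 8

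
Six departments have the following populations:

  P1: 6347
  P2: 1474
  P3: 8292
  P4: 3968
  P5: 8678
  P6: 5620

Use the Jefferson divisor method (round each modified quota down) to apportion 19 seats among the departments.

P1 4, P2 0, P3 5, P4 2, P5 5, P6 3

Standard divisor 34379/19 ≈ 1809.421; standard quotas: P1 3.508, P2 0.815, P3 4.583, P4 2.193, P5 4.796, P6 3.106.
Rounding down gives 3, 0, 4, 2, 4, 3 = 16 seats, so the divisor must be adjusted.
With modified divisor 1530: modified quotas P1 4.148, P2 0.963, P3 5.420, P4 2.593, P5 5.672, P6 3.673.
Rounding down: P1 4, P2 0, P3 5, P4 2, P5 5, P6 3 (total 19).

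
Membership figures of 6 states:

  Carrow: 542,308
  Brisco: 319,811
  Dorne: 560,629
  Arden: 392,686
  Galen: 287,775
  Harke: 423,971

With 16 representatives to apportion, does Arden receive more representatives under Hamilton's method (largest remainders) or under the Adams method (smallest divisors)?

Hamilton: Carrow 3, Brisco 2, Dorne 4, Arden 2, Galen 2, Harke 3.
Adams: Carrow 3, Brisco 2, Dorne 3, Arden 3, Galen 2, Harke 3.
Arden gets 2 under Hamilton and 3 under Adams.

Adams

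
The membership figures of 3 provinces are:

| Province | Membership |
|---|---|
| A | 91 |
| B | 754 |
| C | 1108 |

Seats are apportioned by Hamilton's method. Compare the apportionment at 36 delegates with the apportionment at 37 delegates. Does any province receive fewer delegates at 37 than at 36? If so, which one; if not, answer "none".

none

At 36 seats: A 2, B 14, C 20.
At 37 seats: A 2, B 14, C 21.
No province's allocation decreased.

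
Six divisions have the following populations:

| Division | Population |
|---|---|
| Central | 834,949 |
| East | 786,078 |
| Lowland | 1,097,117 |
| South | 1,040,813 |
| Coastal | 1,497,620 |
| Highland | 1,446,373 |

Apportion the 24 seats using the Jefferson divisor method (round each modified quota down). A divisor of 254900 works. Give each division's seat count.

Central=3, East=3, Lowland=4, South=4, Coastal=5, Highland=5

With modified divisor 254900: modified quotas Central 3.276, East 3.084, Lowland 4.304, South 4.083, Coastal 5.875, Highland 5.674.
Rounding down: Central 3, East 3, Lowland 4, South 4, Coastal 5, Highland 5 (total 24).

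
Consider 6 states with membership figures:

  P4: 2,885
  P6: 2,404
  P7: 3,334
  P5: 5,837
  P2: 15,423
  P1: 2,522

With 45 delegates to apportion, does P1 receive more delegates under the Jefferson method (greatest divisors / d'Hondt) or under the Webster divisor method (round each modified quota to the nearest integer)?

Webster

Jefferson: P4 4, P6 3, P7 4, P5 8, P2 23, P1 3.
Webster: P4 4, P6 3, P7 5, P5 8, P2 21, P1 4.
P1 gets 3 under Jefferson and 4 under Webster.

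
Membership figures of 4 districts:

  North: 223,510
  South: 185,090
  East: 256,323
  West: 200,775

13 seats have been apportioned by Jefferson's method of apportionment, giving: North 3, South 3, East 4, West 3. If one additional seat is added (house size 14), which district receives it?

Priority for the next seat is population ÷ (current seats + 1).
Priorities: North 55877.500, South 46272.500, East 51264.600, West 50193.750.
Highest priority: North.

North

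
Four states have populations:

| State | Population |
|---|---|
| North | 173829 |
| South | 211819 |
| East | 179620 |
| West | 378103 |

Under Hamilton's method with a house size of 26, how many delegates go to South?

Standard divisor: 943371 ÷ 26 ≈ 36283.5.
Standard quotas: North 4.7909, South 5.8379, East 4.9505, West 10.4208.
Lower quotas: North 4, South 5, East 4, West 10 (sum 23, leaving 3 seats).
Remainders in descending order: East 0.9505, South 0.8379, North 0.7909, West 0.4208.
The surplus seats go to East, South, North.
South receives 6.

6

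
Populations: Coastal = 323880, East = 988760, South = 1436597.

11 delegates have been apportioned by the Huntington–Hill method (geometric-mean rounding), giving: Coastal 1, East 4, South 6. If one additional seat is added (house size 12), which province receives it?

Coastal

Priority for the next seat is population ÷ (√(s·(s+1))).
Priorities: Coastal 229017.744, East 221093.457, South 221671.730.
Highest priority: Coastal.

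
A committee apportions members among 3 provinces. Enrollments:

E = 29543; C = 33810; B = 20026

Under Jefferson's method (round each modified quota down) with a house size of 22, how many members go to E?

8

Standard divisor 83379/22 ≈ 3789.955; standard quotas: E 7.795, C 8.921, B 5.284.
Rounding down gives 7, 8, 5 = 20 seats, so the divisor must be adjusted.
With modified divisor 3500: modified quotas E 8.441, C 9.660, B 5.722.
Rounding down: E 8, C 9, B 5 (total 22).
E receives 8.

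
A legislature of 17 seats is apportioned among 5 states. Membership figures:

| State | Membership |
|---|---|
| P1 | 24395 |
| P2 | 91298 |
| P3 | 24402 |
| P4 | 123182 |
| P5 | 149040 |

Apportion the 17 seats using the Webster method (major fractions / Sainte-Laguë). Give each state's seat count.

Standard divisor 412317/17 ≈ 24253.941; standard quotas: P1 1.006, P2 3.764, P3 1.006, P4 5.079, P5 6.145.
Rounding to the nearest integer gives P1 1, P2 4, P3 1, P4 5, P5 6 — total 17, matching the house size, so no adjustment is needed.

P1=1; P2=4; P3=1; P4=5; P5=6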